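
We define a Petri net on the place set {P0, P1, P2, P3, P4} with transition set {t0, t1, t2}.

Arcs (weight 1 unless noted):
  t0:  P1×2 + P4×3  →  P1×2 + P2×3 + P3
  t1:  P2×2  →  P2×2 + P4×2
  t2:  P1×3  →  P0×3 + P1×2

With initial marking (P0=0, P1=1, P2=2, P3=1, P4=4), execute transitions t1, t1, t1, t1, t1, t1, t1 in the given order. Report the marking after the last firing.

step 1: fire t1:  (P0=0, P1=1, P2=2, P3=1, P4=4) → (P0=0, P1=1, P2=2, P3=1, P4=6)
step 2: fire t1:  (P0=0, P1=1, P2=2, P3=1, P4=6) → (P0=0, P1=1, P2=2, P3=1, P4=8)
step 3: fire t1:  (P0=0, P1=1, P2=2, P3=1, P4=8) → (P0=0, P1=1, P2=2, P3=1, P4=10)
step 4: fire t1:  (P0=0, P1=1, P2=2, P3=1, P4=10) → (P0=0, P1=1, P2=2, P3=1, P4=12)
step 5: fire t1:  (P0=0, P1=1, P2=2, P3=1, P4=12) → (P0=0, P1=1, P2=2, P3=1, P4=14)
step 6: fire t1:  (P0=0, P1=1, P2=2, P3=1, P4=14) → (P0=0, P1=1, P2=2, P3=1, P4=16)
step 7: fire t1:  (P0=0, P1=1, P2=2, P3=1, P4=16) → (P0=0, P1=1, P2=2, P3=1, P4=18)

(P0=0, P1=1, P2=2, P3=1, P4=18)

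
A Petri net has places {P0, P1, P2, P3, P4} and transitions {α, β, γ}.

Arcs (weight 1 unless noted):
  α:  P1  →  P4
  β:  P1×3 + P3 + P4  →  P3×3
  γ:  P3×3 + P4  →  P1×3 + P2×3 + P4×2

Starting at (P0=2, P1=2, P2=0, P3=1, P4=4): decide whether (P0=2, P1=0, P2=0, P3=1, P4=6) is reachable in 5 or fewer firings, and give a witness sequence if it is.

YES — reachable via ⟨α, α⟩ (2 firings)

step 1: fire α:  (P0=2, P1=2, P2=0, P3=1, P4=4) → (P0=2, P1=1, P2=0, P3=1, P4=5)
step 2: fire α:  (P0=2, P1=1, P2=0, P3=1, P4=5) → (P0=2, P1=0, P2=0, P3=1, P4=6)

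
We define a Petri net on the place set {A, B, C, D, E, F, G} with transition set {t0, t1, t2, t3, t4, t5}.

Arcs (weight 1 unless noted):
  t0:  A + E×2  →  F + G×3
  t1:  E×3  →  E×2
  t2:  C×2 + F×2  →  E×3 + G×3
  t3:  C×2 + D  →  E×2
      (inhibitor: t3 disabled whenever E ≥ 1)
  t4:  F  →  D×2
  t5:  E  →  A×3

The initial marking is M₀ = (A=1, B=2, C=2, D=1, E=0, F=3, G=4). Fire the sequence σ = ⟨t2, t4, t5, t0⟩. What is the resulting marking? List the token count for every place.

step 1: fire t2:  (A=1, B=2, C=2, D=1, E=0, F=3, G=4) → (A=1, B=2, C=0, D=1, E=3, F=1, G=7)
step 2: fire t4:  (A=1, B=2, C=0, D=1, E=3, F=1, G=7) → (A=1, B=2, C=0, D=3, E=3, F=0, G=7)
step 3: fire t5:  (A=1, B=2, C=0, D=3, E=3, F=0, G=7) → (A=4, B=2, C=0, D=3, E=2, F=0, G=7)
step 4: fire t0:  (A=4, B=2, C=0, D=3, E=2, F=0, G=7) → (A=3, B=2, C=0, D=3, E=0, F=1, G=10)

(A=3, B=2, C=0, D=3, E=0, F=1, G=10)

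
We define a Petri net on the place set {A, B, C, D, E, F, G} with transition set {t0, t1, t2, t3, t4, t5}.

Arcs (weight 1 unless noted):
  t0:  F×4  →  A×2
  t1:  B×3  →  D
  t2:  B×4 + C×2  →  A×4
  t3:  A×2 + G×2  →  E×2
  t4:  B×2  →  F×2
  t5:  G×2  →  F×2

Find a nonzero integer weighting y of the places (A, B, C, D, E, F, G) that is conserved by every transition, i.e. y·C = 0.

Incidence matrix C (rows=places, cols=transitions):
       t0   t1   t2   t3   t4   t5
    A   2    0    4   -2    0    0
    B   0   -3   -4    0   -2    0
    C   0    0   -2    0    0    0
    D   0    1    0    0    0    0
    E   0    0    0    2    0    0
    F  -4    0    0    0    2    2
    G   0    0    0   -2    0   -2

Candidate y = [2, 1, 2, 3, 3, 1, 1]; check y·C column-wise:
  col t0: 2·2 + 1·0 + 2·0 + 3·0 + 3·0 + 1·-4 + 1·0 = 0
  col t1: 2·0 + 1·-3 + 2·0 + 3·1 + 3·0 + 1·0 + 1·0 = 0
  col t2: 2·4 + 1·-4 + 2·-2 + 3·0 + 3·0 + 1·0 + 1·0 = 0
  col t3: 2·-2 + 1·0 + 2·0 + 3·0 + 3·2 + 1·0 + 1·-2 = 0
  col t4: 2·0 + 1·-2 + 2·0 + 3·0 + 3·0 + 1·2 + 1·0 = 0
  col t5: 2·0 + 1·0 + 2·0 + 3·0 + 3·0 + 1·2 + 1·-2 = 0

y = (A:2, B:1, C:2, D:3, E:3, F:1, G:1)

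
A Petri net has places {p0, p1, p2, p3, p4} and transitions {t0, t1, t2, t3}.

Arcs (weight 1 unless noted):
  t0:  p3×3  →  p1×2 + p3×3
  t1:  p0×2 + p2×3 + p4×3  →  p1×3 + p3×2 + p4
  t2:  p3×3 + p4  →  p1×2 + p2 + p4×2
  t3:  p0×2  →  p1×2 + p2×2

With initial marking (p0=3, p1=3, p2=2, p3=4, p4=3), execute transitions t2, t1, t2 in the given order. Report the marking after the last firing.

(p0=1, p1=10, p2=1, p3=0, p4=3)

step 1: fire t2:  (p0=3, p1=3, p2=2, p3=4, p4=3) → (p0=3, p1=5, p2=3, p3=1, p4=4)
step 2: fire t1:  (p0=3, p1=5, p2=3, p3=1, p4=4) → (p0=1, p1=8, p2=0, p3=3, p4=2)
step 3: fire t2:  (p0=1, p1=8, p2=0, p3=3, p4=2) → (p0=1, p1=10, p2=1, p3=0, p4=3)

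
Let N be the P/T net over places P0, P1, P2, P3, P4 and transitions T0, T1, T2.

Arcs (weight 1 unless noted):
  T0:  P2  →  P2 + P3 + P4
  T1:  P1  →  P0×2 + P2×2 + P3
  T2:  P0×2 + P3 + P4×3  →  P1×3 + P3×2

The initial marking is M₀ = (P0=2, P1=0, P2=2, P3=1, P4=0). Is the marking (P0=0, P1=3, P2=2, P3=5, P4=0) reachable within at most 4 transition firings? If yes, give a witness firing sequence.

step 1: fire T0:  (P0=2, P1=0, P2=2, P3=1, P4=0) → (P0=2, P1=0, P2=2, P3=2, P4=1)
step 2: fire T0:  (P0=2, P1=0, P2=2, P3=2, P4=1) → (P0=2, P1=0, P2=2, P3=3, P4=2)
step 3: fire T0:  (P0=2, P1=0, P2=2, P3=3, P4=2) → (P0=2, P1=0, P2=2, P3=4, P4=3)
step 4: fire T2:  (P0=2, P1=0, P2=2, P3=4, P4=3) → (P0=0, P1=3, P2=2, P3=5, P4=0)

YES — reachable via ⟨T0, T0, T0, T2⟩ (4 firings)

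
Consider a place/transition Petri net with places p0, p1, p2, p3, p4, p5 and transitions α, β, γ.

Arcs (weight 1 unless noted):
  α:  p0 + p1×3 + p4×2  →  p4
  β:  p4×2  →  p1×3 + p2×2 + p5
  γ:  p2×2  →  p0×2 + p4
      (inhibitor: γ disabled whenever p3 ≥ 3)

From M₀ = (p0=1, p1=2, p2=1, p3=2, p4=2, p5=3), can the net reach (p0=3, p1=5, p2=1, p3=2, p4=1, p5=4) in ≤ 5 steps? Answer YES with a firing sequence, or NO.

step 1: fire β:  (p0=1, p1=2, p2=1, p3=2, p4=2, p5=3) → (p0=1, p1=5, p2=3, p3=2, p4=0, p5=4)
step 2: fire γ:  (p0=1, p1=5, p2=3, p3=2, p4=0, p5=4) → (p0=3, p1=5, p2=1, p3=2, p4=1, p5=4)

YES — reachable via ⟨β, γ⟩ (2 firings)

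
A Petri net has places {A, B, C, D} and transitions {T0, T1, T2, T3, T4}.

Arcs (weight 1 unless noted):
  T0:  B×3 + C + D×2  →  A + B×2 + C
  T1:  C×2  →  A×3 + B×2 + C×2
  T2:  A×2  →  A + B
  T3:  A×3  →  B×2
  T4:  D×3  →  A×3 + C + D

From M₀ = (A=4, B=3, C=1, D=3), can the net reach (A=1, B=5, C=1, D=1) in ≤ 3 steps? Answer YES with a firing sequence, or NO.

step 1: fire T0:  (A=4, B=3, C=1, D=3) → (A=5, B=2, C=1, D=1)
step 2: fire T2:  (A=5, B=2, C=1, D=1) → (A=4, B=3, C=1, D=1)
step 3: fire T3:  (A=4, B=3, C=1, D=1) → (A=1, B=5, C=1, D=1)

YES — reachable via ⟨T0, T2, T3⟩ (3 firings)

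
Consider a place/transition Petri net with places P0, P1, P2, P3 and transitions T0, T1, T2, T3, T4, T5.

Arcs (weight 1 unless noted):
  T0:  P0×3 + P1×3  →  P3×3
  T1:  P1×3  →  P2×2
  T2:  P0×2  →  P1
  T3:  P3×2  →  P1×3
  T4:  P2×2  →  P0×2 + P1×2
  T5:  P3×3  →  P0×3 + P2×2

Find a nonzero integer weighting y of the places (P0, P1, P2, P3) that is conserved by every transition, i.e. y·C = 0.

y = (P0:1, P1:2, P2:3, P3:3)

Incidence matrix C (rows=places, cols=transitions):
       T0   T1   T2   T3   T4   T5
   P0  -3    0   -2    0    2    3
   P1  -3   -3    1    3    2    0
   P2   0    2    0    0   -2    2
   P3   3    0    0   -2    0   -3

Candidate y = [1, 2, 3, 3]; check y·C column-wise:
  col T0: 1·-3 + 2·-3 + 3·0 + 3·3 = 0
  col T1: 1·0 + 2·-3 + 3·2 + 3·0 = 0
  col T2: 1·-2 + 2·1 + 3·0 + 3·0 = 0
  col T3: 1·0 + 2·3 + 3·0 + 3·-2 = 0
  col T4: 1·2 + 2·2 + 3·-2 + 3·0 = 0
  col T5: 1·3 + 2·0 + 3·2 + 3·-3 = 0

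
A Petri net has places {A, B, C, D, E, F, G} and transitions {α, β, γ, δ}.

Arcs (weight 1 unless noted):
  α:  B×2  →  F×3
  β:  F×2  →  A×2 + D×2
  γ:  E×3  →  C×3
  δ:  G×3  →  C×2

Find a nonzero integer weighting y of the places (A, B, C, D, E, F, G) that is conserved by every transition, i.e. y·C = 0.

Incidence matrix C (rows=places, cols=transitions):
        α    β    γ    δ
    A   0    2    0    0
    B  -2    0    0    0
    C   0    0    3    2
    D   0    2    0    0
    E   0    0   -3    0
    F   3   -2    0    0
    G   0    0    0   -3

Candidate y = [1, 0, 0, -1, 0, 0, 0]; check y·C column-wise:
  col α: 1·0 + 0·-2 + -1·0 + 0·3 = 0
  col β: 1·2 + -1·2 + 0·-2 = 0
  col γ: 1·0 + 0·3 + -1·0 + 0·-3 = 0
  col δ: 1·0 + 0·2 + -1·0 + 0·-3 = 0

y = (A:1, B:0, C:0, D:-1, E:0, F:0, G:0)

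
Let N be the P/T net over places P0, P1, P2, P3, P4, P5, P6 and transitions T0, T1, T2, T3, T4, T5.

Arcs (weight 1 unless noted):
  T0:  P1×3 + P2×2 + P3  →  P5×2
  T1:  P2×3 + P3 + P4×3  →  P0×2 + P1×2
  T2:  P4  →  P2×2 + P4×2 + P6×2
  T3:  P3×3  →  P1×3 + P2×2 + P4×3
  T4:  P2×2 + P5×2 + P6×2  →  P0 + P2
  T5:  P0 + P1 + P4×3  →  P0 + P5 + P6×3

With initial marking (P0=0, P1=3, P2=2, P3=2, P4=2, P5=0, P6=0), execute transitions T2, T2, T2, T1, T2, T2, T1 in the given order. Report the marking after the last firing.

step 1: fire T2:  (P0=0, P1=3, P2=2, P3=2, P4=2, P5=0, P6=0) → (P0=0, P1=3, P2=4, P3=2, P4=3, P5=0, P6=2)
step 2: fire T2:  (P0=0, P1=3, P2=4, P3=2, P4=3, P5=0, P6=2) → (P0=0, P1=3, P2=6, P3=2, P4=4, P5=0, P6=4)
step 3: fire T2:  (P0=0, P1=3, P2=6, P3=2, P4=4, P5=0, P6=4) → (P0=0, P1=3, P2=8, P3=2, P4=5, P5=0, P6=6)
step 4: fire T1:  (P0=0, P1=3, P2=8, P3=2, P4=5, P5=0, P6=6) → (P0=2, P1=5, P2=5, P3=1, P4=2, P5=0, P6=6)
step 5: fire T2:  (P0=2, P1=5, P2=5, P3=1, P4=2, P5=0, P6=6) → (P0=2, P1=5, P2=7, P3=1, P4=3, P5=0, P6=8)
step 6: fire T2:  (P0=2, P1=5, P2=7, P3=1, P4=3, P5=0, P6=8) → (P0=2, P1=5, P2=9, P3=1, P4=4, P5=0, P6=10)
step 7: fire T1:  (P0=2, P1=5, P2=9, P3=1, P4=4, P5=0, P6=10) → (P0=4, P1=7, P2=6, P3=0, P4=1, P5=0, P6=10)

(P0=4, P1=7, P2=6, P3=0, P4=1, P5=0, P6=10)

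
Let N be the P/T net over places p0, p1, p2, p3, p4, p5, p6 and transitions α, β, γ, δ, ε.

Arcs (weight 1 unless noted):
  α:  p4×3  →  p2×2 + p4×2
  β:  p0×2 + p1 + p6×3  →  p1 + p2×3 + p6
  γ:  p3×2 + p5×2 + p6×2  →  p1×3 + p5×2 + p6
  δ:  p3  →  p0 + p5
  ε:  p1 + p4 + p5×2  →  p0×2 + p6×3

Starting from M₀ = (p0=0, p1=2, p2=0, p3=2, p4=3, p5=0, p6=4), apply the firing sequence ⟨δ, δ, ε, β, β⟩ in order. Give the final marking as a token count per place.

(p0=0, p1=1, p2=6, p3=0, p4=2, p5=0, p6=3)

step 1: fire δ:  (p0=0, p1=2, p2=0, p3=2, p4=3, p5=0, p6=4) → (p0=1, p1=2, p2=0, p3=1, p4=3, p5=1, p6=4)
step 2: fire δ:  (p0=1, p1=2, p2=0, p3=1, p4=3, p5=1, p6=4) → (p0=2, p1=2, p2=0, p3=0, p4=3, p5=2, p6=4)
step 3: fire ε:  (p0=2, p1=2, p2=0, p3=0, p4=3, p5=2, p6=4) → (p0=4, p1=1, p2=0, p3=0, p4=2, p5=0, p6=7)
step 4: fire β:  (p0=4, p1=1, p2=0, p3=0, p4=2, p5=0, p6=7) → (p0=2, p1=1, p2=3, p3=0, p4=2, p5=0, p6=5)
step 5: fire β:  (p0=2, p1=1, p2=3, p3=0, p4=2, p5=0, p6=5) → (p0=0, p1=1, p2=6, p3=0, p4=2, p5=0, p6=3)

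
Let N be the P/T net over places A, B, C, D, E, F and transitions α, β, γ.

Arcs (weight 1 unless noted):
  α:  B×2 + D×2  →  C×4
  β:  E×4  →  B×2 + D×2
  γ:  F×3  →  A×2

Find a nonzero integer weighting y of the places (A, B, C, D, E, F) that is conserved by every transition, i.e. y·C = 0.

y = (A:0, B:1, C:0, D:-1, E:0, F:0)

Incidence matrix C (rows=places, cols=transitions):
        α    β    γ
    A   0    0    2
    B  -2    2    0
    C   4    0    0
    D  -2    2    0
    E   0   -4    0
    F   0    0   -3

Candidate y = [0, 1, 0, -1, 0, 0]; check y·C column-wise:
  col α: 1·-2 + 0·4 + -1·-2 = 0
  col β: 1·2 + -1·2 + 0·-4 = 0
  col γ: 0·2 + 1·0 + -1·0 + 0·-3 = 0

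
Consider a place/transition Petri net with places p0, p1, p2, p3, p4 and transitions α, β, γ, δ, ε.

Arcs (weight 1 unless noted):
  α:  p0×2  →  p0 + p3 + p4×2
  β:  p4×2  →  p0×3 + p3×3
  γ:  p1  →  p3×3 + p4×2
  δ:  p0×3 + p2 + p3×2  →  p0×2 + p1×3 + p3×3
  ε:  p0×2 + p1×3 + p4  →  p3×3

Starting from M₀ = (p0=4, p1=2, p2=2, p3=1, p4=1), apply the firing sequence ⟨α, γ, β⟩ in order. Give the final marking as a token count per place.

(p0=6, p1=1, p2=2, p3=8, p4=3)

step 1: fire α:  (p0=4, p1=2, p2=2, p3=1, p4=1) → (p0=3, p1=2, p2=2, p3=2, p4=3)
step 2: fire γ:  (p0=3, p1=2, p2=2, p3=2, p4=3) → (p0=3, p1=1, p2=2, p3=5, p4=5)
step 3: fire β:  (p0=3, p1=1, p2=2, p3=5, p4=5) → (p0=6, p1=1, p2=2, p3=8, p4=3)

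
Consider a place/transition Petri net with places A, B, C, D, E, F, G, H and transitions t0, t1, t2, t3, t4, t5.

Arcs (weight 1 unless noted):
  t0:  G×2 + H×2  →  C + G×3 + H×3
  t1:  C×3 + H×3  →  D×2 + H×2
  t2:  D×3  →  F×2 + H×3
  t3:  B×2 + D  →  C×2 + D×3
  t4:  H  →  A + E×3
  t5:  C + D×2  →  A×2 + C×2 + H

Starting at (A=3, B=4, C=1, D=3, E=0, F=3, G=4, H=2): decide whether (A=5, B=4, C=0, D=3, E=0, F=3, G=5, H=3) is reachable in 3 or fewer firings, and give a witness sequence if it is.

YES — reachable via ⟨t0, t5, t1⟩ (3 firings)

step 1: fire t0:  (A=3, B=4, C=1, D=3, E=0, F=3, G=4, H=2) → (A=3, B=4, C=2, D=3, E=0, F=3, G=5, H=3)
step 2: fire t5:  (A=3, B=4, C=2, D=3, E=0, F=3, G=5, H=3) → (A=5, B=4, C=3, D=1, E=0, F=3, G=5, H=4)
step 3: fire t1:  (A=5, B=4, C=3, D=1, E=0, F=3, G=5, H=4) → (A=5, B=4, C=0, D=3, E=0, F=3, G=5, H=3)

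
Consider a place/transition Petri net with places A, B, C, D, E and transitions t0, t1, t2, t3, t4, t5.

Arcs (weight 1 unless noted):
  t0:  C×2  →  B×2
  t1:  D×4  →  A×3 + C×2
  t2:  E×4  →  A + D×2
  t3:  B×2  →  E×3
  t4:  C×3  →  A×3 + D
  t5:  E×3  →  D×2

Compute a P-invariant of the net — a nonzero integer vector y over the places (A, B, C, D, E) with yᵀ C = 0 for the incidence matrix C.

y = (A:2, B:3, C:3, D:3, E:2)

Incidence matrix C (rows=places, cols=transitions):
       t0   t1   t2   t3   t4   t5
    A   0    3    1    0    3    0
    B   2    0    0   -2    0    0
    C  -2    2    0    0   -3    0
    D   0   -4    2    0    1    2
    E   0    0   -4    3    0   -3

Candidate y = [2, 3, 3, 3, 2]; check y·C column-wise:
  col t0: 2·0 + 3·2 + 3·-2 + 3·0 + 2·0 = 0
  col t1: 2·3 + 3·0 + 3·2 + 3·-4 + 2·0 = 0
  col t2: 2·1 + 3·0 + 3·0 + 3·2 + 2·-4 = 0
  col t3: 2·0 + 3·-2 + 3·0 + 3·0 + 2·3 = 0
  col t4: 2·3 + 3·0 + 3·-3 + 3·1 + 2·0 = 0
  col t5: 2·0 + 3·0 + 3·0 + 3·2 + 2·-3 = 0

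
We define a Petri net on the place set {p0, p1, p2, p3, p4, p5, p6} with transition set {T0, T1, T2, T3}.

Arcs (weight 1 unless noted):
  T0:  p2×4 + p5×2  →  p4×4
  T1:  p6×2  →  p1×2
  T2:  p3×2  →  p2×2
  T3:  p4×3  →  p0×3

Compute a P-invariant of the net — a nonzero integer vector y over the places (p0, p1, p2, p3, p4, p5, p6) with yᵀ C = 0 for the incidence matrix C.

Incidence matrix C (rows=places, cols=transitions):
       T0   T1   T2   T3
   p0   0    0    0    3
   p1   0    2    0    0
   p2  -4    0    2    0
   p3   0    0   -2    0
   p4   4    0    0   -3
   p5  -2    0    0    0
   p6   0   -2    0    0

Candidate y = [1, 0, 1, 1, 1, 0, 0]; check y·C column-wise:
  col T0: 1·0 + 1·-4 + 1·0 + 1·4 + 0·-2 = 0
  col T1: 1·0 + 0·2 + 1·0 + 1·0 + 1·0 + 0·-2 = 0
  col T2: 1·0 + 1·2 + 1·-2 + 1·0 = 0
  col T3: 1·3 + 1·0 + 1·0 + 1·-3 = 0

y = (p0:1, p1:0, p2:1, p3:1, p4:1, p5:0, p6:0)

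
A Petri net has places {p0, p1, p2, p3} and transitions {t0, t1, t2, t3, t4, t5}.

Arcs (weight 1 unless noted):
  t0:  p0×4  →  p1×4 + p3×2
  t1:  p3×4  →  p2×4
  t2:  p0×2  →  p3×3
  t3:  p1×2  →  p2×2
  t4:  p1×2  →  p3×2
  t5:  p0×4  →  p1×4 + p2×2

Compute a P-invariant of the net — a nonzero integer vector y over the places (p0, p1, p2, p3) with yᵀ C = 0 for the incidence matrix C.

y = (p0:3, p1:2, p2:2, p3:2)

Incidence matrix C (rows=places, cols=transitions):
       t0   t1   t2   t3   t4   t5
   p0  -4    0   -2    0    0   -4
   p1   4    0    0   -2   -2    4
   p2   0    4    0    2    0    2
   p3   2   -4    3    0    2    0

Candidate y = [3, 2, 2, 2]; check y·C column-wise:
  col t0: 3·-4 + 2·4 + 2·0 + 2·2 = 0
  col t1: 3·0 + 2·0 + 2·4 + 2·-4 = 0
  col t2: 3·-2 + 2·0 + 2·0 + 2·3 = 0
  col t3: 3·0 + 2·-2 + 2·2 + 2·0 = 0
  col t4: 3·0 + 2·-2 + 2·0 + 2·2 = 0
  col t5: 3·-4 + 2·4 + 2·2 + 2·0 = 0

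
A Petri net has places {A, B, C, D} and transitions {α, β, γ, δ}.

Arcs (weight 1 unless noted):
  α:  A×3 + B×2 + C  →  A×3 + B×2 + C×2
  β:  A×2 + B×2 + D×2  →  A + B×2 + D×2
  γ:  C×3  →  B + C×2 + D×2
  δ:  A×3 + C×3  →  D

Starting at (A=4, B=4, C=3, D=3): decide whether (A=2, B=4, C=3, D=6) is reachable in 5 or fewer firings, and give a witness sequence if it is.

NO — not reachable within 5 firings

depth 0: 1 marking
depth 1: 5 markings reached so far
depth 2: 12 markings reached so far
depth 3: 23 markings reached so far
depth 4: 37 markings reached so far
depth 5: 54 markings reached so far
target is not among the 54 markings reachable within 5 steps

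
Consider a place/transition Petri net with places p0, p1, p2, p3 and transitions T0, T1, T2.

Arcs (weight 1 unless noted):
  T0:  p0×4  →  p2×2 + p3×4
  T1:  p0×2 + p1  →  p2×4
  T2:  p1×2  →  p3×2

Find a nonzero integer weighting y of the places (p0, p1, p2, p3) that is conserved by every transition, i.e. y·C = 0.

y = (p0:3, p1:2, p2:2, p3:2)

Incidence matrix C (rows=places, cols=transitions):
       T0   T1   T2
   p0  -4   -2    0
   p1   0   -1   -2
   p2   2    4    0
   p3   4    0    2

Candidate y = [3, 2, 2, 2]; check y·C column-wise:
  col T0: 3·-4 + 2·0 + 2·2 + 2·4 = 0
  col T1: 3·-2 + 2·-1 + 2·4 + 2·0 = 0
  col T2: 3·0 + 2·-2 + 2·0 + 2·2 = 0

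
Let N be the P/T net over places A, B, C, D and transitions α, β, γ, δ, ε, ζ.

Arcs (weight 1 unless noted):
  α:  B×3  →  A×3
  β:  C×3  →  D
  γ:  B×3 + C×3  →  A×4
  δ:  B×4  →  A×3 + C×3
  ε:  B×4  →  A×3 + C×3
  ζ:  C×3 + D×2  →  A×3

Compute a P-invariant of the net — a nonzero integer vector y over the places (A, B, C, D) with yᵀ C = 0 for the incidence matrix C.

Incidence matrix C (rows=places, cols=transitions):
        α    β    γ    δ    ε    ζ
    A   3    0    4    3    3    3
    B  -3    0   -3   -4   -4    0
    C   0   -3   -3    3    3   -3
    D   0    1    0    0    0   -2

Candidate y = [3, 3, 1, 3]; check y·C column-wise:
  col α: 3·3 + 3·-3 + 1·0 + 3·0 = 0
  col β: 3·0 + 3·0 + 1·-3 + 3·1 = 0
  col γ: 3·4 + 3·-3 + 1·-3 + 3·0 = 0
  col δ: 3·3 + 3·-4 + 1·3 + 3·0 = 0
  col ε: 3·3 + 3·-4 + 1·3 + 3·0 = 0
  col ζ: 3·3 + 3·0 + 1·-3 + 3·-2 = 0

y = (A:3, B:3, C:1, D:3)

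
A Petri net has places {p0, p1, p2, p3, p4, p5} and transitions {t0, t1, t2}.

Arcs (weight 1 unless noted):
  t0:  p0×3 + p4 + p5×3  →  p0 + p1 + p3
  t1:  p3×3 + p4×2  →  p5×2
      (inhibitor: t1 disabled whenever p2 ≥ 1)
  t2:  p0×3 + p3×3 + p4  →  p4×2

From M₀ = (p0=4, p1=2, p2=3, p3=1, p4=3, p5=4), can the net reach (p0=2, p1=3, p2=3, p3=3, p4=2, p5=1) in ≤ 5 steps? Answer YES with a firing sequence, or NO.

NO — not reachable within 5 firings

depth 0: 1 marking
depth 1: 2 markings reached so far
depth 2: 2 markings reached so far
(frontier empty at depth 2; search complete)
target is not among the 2 markings reachable within 5 steps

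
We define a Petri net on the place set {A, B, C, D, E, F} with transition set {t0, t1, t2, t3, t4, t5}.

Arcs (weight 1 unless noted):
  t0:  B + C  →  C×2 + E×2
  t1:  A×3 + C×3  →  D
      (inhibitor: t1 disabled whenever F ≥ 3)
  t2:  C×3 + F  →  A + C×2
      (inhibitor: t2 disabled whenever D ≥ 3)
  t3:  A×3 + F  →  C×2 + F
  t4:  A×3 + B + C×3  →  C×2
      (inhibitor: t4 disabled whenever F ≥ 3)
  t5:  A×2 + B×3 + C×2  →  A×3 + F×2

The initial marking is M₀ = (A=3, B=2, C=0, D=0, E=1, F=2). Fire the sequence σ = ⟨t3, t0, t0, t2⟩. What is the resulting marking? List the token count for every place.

step 1: fire t3:  (A=3, B=2, C=0, D=0, E=1, F=2) → (A=0, B=2, C=2, D=0, E=1, F=2)
step 2: fire t0:  (A=0, B=2, C=2, D=0, E=1, F=2) → (A=0, B=1, C=3, D=0, E=3, F=2)
step 3: fire t0:  (A=0, B=1, C=3, D=0, E=3, F=2) → (A=0, B=0, C=4, D=0, E=5, F=2)
step 4: fire t2:  (A=0, B=0, C=4, D=0, E=5, F=2) → (A=1, B=0, C=3, D=0, E=5, F=1)

(A=1, B=0, C=3, D=0, E=5, F=1)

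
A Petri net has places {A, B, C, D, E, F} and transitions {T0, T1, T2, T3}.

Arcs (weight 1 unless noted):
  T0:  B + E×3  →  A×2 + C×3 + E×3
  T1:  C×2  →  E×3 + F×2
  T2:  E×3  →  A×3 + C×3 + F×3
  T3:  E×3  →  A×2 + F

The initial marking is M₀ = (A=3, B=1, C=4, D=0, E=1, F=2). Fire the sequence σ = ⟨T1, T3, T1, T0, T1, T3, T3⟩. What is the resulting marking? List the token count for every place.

(A=11, B=0, C=1, D=0, E=1, F=11)

step 1: fire T1:  (A=3, B=1, C=4, D=0, E=1, F=2) → (A=3, B=1, C=2, D=0, E=4, F=4)
step 2: fire T3:  (A=3, B=1, C=2, D=0, E=4, F=4) → (A=5, B=1, C=2, D=0, E=1, F=5)
step 3: fire T1:  (A=5, B=1, C=2, D=0, E=1, F=5) → (A=5, B=1, C=0, D=0, E=4, F=7)
step 4: fire T0:  (A=5, B=1, C=0, D=0, E=4, F=7) → (A=7, B=0, C=3, D=0, E=4, F=7)
step 5: fire T1:  (A=7, B=0, C=3, D=0, E=4, F=7) → (A=7, B=0, C=1, D=0, E=7, F=9)
step 6: fire T3:  (A=7, B=0, C=1, D=0, E=7, F=9) → (A=9, B=0, C=1, D=0, E=4, F=10)
step 7: fire T3:  (A=9, B=0, C=1, D=0, E=4, F=10) → (A=11, B=0, C=1, D=0, E=1, F=11)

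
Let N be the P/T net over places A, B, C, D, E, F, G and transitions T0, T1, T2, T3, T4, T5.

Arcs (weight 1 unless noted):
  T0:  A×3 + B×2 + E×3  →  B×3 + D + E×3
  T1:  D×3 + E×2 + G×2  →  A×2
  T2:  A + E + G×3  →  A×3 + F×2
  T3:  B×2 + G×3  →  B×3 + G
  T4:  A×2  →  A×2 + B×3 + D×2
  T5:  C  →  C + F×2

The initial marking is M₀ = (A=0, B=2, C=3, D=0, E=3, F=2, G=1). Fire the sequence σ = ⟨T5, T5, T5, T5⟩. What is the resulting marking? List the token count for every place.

(A=0, B=2, C=3, D=0, E=3, F=10, G=1)

step 1: fire T5:  (A=0, B=2, C=3, D=0, E=3, F=2, G=1) → (A=0, B=2, C=3, D=0, E=3, F=4, G=1)
step 2: fire T5:  (A=0, B=2, C=3, D=0, E=3, F=4, G=1) → (A=0, B=2, C=3, D=0, E=3, F=6, G=1)
step 3: fire T5:  (A=0, B=2, C=3, D=0, E=3, F=6, G=1) → (A=0, B=2, C=3, D=0, E=3, F=8, G=1)
step 4: fire T5:  (A=0, B=2, C=3, D=0, E=3, F=8, G=1) → (A=0, B=2, C=3, D=0, E=3, F=10, G=1)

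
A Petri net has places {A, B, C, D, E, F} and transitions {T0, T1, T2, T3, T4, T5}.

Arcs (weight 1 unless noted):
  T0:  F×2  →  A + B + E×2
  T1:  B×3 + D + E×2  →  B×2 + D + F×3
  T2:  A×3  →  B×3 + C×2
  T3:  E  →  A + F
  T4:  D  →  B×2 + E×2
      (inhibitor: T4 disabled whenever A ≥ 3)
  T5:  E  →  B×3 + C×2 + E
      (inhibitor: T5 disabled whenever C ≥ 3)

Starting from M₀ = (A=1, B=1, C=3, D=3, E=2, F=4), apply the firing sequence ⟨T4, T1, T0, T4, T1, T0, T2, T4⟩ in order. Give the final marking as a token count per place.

(A=0, B=10, C=5, D=0, E=8, F=6)

step 1: fire T4:  (A=1, B=1, C=3, D=3, E=2, F=4) → (A=1, B=3, C=3, D=2, E=4, F=4)
step 2: fire T1:  (A=1, B=3, C=3, D=2, E=4, F=4) → (A=1, B=2, C=3, D=2, E=2, F=7)
step 3: fire T0:  (A=1, B=2, C=3, D=2, E=2, F=7) → (A=2, B=3, C=3, D=2, E=4, F=5)
step 4: fire T4:  (A=2, B=3, C=3, D=2, E=4, F=5) → (A=2, B=5, C=3, D=1, E=6, F=5)
step 5: fire T1:  (A=2, B=5, C=3, D=1, E=6, F=5) → (A=2, B=4, C=3, D=1, E=4, F=8)
step 6: fire T0:  (A=2, B=4, C=3, D=1, E=4, F=8) → (A=3, B=5, C=3, D=1, E=6, F=6)
step 7: fire T2:  (A=3, B=5, C=3, D=1, E=6, F=6) → (A=0, B=8, C=5, D=1, E=6, F=6)
step 8: fire T4:  (A=0, B=8, C=5, D=1, E=6, F=6) → (A=0, B=10, C=5, D=0, E=8, F=6)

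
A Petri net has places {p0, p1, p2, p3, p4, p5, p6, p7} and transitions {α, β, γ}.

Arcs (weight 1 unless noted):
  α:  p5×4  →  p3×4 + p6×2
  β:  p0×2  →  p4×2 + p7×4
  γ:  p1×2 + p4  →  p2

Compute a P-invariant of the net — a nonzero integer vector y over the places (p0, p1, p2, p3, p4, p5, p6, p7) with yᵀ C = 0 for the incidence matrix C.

y = (p0:0, p1:1, p2:2, p3:0, p4:0, p5:0, p6:0, p7:0)

Incidence matrix C (rows=places, cols=transitions):
        α    β    γ
   p0   0   -2    0
   p1   0    0   -2
   p2   0    0    1
   p3   4    0    0
   p4   0    2   -1
   p5  -4    0    0
   p6   2    0    0
   p7   0    4    0

Candidate y = [0, 1, 2, 0, 0, 0, 0, 0]; check y·C column-wise:
  col α: 1·0 + 2·0 + 0·4 + 0·-4 + 0·2 = 0
  col β: 0·-2 + 1·0 + 2·0 + 0·2 + 0·4 = 0
  col γ: 1·-2 + 2·1 + 0·-1 = 0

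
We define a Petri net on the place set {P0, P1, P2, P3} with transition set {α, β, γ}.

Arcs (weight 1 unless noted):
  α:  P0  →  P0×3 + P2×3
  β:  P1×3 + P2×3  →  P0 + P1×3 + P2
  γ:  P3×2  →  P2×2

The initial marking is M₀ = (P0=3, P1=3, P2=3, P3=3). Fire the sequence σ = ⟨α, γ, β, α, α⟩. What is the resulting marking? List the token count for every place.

step 1: fire α:  (P0=3, P1=3, P2=3, P3=3) → (P0=5, P1=3, P2=6, P3=3)
step 2: fire γ:  (P0=5, P1=3, P2=6, P3=3) → (P0=5, P1=3, P2=8, P3=1)
step 3: fire β:  (P0=5, P1=3, P2=8, P3=1) → (P0=6, P1=3, P2=6, P3=1)
step 4: fire α:  (P0=6, P1=3, P2=6, P3=1) → (P0=8, P1=3, P2=9, P3=1)
step 5: fire α:  (P0=8, P1=3, P2=9, P3=1) → (P0=10, P1=3, P2=12, P3=1)

(P0=10, P1=3, P2=12, P3=1)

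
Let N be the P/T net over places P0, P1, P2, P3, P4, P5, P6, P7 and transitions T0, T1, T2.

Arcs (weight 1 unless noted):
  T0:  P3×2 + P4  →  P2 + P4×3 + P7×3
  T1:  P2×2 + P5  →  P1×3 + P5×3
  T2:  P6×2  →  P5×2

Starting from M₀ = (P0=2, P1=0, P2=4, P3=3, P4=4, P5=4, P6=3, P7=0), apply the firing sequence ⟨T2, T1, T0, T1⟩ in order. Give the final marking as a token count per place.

(P0=2, P1=6, P2=1, P3=1, P4=6, P5=10, P6=1, P7=3)

step 1: fire T2:  (P0=2, P1=0, P2=4, P3=3, P4=4, P5=4, P6=3, P7=0) → (P0=2, P1=0, P2=4, P3=3, P4=4, P5=6, P6=1, P7=0)
step 2: fire T1:  (P0=2, P1=0, P2=4, P3=3, P4=4, P5=6, P6=1, P7=0) → (P0=2, P1=3, P2=2, P3=3, P4=4, P5=8, P6=1, P7=0)
step 3: fire T0:  (P0=2, P1=3, P2=2, P3=3, P4=4, P5=8, P6=1, P7=0) → (P0=2, P1=3, P2=3, P3=1, P4=6, P5=8, P6=1, P7=3)
step 4: fire T1:  (P0=2, P1=3, P2=3, P3=1, P4=6, P5=8, P6=1, P7=3) → (P0=2, P1=6, P2=1, P3=1, P4=6, P5=10, P6=1, P7=3)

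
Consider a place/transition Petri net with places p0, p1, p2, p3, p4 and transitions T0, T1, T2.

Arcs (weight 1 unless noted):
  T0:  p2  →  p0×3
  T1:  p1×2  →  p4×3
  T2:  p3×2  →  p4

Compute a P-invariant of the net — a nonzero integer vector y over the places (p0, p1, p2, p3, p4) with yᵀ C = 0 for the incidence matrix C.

y = (p0:1, p1:0, p2:3, p3:0, p4:0)

Incidence matrix C (rows=places, cols=transitions):
       T0   T1   T2
   p0   3    0    0
   p1   0   -2    0
   p2  -1    0    0
   p3   0    0   -2
   p4   0    3    1

Candidate y = [1, 0, 3, 0, 0]; check y·C column-wise:
  col T0: 1·3 + 3·-1 = 0
  col T1: 1·0 + 0·-2 + 3·0 + 0·3 = 0
  col T2: 1·0 + 3·0 + 0·-2 + 0·1 = 0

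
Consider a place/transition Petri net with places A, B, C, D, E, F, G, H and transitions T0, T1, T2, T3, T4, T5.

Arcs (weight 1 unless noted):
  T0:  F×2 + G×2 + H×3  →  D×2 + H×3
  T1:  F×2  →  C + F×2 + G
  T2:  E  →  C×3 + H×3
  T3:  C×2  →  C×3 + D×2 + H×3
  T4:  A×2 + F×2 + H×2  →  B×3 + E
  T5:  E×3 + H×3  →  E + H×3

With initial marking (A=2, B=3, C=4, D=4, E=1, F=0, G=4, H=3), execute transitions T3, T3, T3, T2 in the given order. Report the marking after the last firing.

(A=2, B=3, C=10, D=10, E=0, F=0, G=4, H=15)

step 1: fire T3:  (A=2, B=3, C=4, D=4, E=1, F=0, G=4, H=3) → (A=2, B=3, C=5, D=6, E=1, F=0, G=4, H=6)
step 2: fire T3:  (A=2, B=3, C=5, D=6, E=1, F=0, G=4, H=6) → (A=2, B=3, C=6, D=8, E=1, F=0, G=4, H=9)
step 3: fire T3:  (A=2, B=3, C=6, D=8, E=1, F=0, G=4, H=9) → (A=2, B=3, C=7, D=10, E=1, F=0, G=4, H=12)
step 4: fire T2:  (A=2, B=3, C=7, D=10, E=1, F=0, G=4, H=12) → (A=2, B=3, C=10, D=10, E=0, F=0, G=4, H=15)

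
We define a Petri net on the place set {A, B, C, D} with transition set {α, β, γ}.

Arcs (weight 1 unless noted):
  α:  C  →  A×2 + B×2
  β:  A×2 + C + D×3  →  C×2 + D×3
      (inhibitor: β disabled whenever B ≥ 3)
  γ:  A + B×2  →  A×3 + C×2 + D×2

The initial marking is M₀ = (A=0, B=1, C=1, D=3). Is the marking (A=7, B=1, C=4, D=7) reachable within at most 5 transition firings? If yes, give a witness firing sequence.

depth 0: 1 marking
depth 1: 2 markings reached so far
depth 2: 3 markings reached so far
depth 3: 5 markings reached so far
depth 4: 9 markings reached so far
depth 5: 13 markings reached so far
target is not among the 13 markings reachable within 5 steps

NO — not reachable within 5 firings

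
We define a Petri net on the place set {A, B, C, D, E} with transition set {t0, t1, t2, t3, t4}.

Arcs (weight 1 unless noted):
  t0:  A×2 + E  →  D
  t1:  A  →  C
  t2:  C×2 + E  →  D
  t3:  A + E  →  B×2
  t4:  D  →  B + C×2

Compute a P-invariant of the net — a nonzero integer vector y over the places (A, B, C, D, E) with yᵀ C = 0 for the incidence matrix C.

Incidence matrix C (rows=places, cols=transitions):
       t0   t1   t2   t3   t4
    A  -2   -1    0   -1    0
    B   0    0    0    2    1
    C   0    1   -2    0    2
    D   1    0    1    0   -1
    E  -1    0   -1   -1    0

Candidate y = [1, 1, 1, 3, 1]; check y·C column-wise:
  col t0: 1·-2 + 1·0 + 1·0 + 3·1 + 1·-1 = 0
  col t1: 1·-1 + 1·0 + 1·1 + 3·0 + 1·0 = 0
  col t2: 1·0 + 1·0 + 1·-2 + 3·1 + 1·-1 = 0
  col t3: 1·-1 + 1·2 + 1·0 + 3·0 + 1·-1 = 0
  col t4: 1·0 + 1·1 + 1·2 + 3·-1 + 1·0 = 0

y = (A:1, B:1, C:1, D:3, E:1)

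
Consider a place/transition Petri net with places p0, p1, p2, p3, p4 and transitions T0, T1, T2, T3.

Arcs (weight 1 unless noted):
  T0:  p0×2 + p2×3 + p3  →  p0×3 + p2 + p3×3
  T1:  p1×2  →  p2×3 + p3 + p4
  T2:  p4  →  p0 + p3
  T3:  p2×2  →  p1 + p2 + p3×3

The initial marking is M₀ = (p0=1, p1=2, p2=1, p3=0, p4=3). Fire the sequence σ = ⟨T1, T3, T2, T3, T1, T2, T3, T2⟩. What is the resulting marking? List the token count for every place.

(p0=4, p1=1, p2=4, p3=14, p4=2)

step 1: fire T1:  (p0=1, p1=2, p2=1, p3=0, p4=3) → (p0=1, p1=0, p2=4, p3=1, p4=4)
step 2: fire T3:  (p0=1, p1=0, p2=4, p3=1, p4=4) → (p0=1, p1=1, p2=3, p3=4, p4=4)
step 3: fire T2:  (p0=1, p1=1, p2=3, p3=4, p4=4) → (p0=2, p1=1, p2=3, p3=5, p4=3)
step 4: fire T3:  (p0=2, p1=1, p2=3, p3=5, p4=3) → (p0=2, p1=2, p2=2, p3=8, p4=3)
step 5: fire T1:  (p0=2, p1=2, p2=2, p3=8, p4=3) → (p0=2, p1=0, p2=5, p3=9, p4=4)
step 6: fire T2:  (p0=2, p1=0, p2=5, p3=9, p4=4) → (p0=3, p1=0, p2=5, p3=10, p4=3)
step 7: fire T3:  (p0=3, p1=0, p2=5, p3=10, p4=3) → (p0=3, p1=1, p2=4, p3=13, p4=3)
step 8: fire T2:  (p0=3, p1=1, p2=4, p3=13, p4=3) → (p0=4, p1=1, p2=4, p3=14, p4=2)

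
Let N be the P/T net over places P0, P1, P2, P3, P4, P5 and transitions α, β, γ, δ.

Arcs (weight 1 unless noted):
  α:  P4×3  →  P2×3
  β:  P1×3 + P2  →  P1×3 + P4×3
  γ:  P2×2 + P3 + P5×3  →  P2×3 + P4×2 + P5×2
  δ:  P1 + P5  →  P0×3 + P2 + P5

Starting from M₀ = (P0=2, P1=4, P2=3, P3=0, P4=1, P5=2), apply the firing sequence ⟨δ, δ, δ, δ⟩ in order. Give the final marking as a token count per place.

step 1: fire δ:  (P0=2, P1=4, P2=3, P3=0, P4=1, P5=2) → (P0=5, P1=3, P2=4, P3=0, P4=1, P5=2)
step 2: fire δ:  (P0=5, P1=3, P2=4, P3=0, P4=1, P5=2) → (P0=8, P1=2, P2=5, P3=0, P4=1, P5=2)
step 3: fire δ:  (P0=8, P1=2, P2=5, P3=0, P4=1, P5=2) → (P0=11, P1=1, P2=6, P3=0, P4=1, P5=2)
step 4: fire δ:  (P0=11, P1=1, P2=6, P3=0, P4=1, P5=2) → (P0=14, P1=0, P2=7, P3=0, P4=1, P5=2)

(P0=14, P1=0, P2=7, P3=0, P4=1, P5=2)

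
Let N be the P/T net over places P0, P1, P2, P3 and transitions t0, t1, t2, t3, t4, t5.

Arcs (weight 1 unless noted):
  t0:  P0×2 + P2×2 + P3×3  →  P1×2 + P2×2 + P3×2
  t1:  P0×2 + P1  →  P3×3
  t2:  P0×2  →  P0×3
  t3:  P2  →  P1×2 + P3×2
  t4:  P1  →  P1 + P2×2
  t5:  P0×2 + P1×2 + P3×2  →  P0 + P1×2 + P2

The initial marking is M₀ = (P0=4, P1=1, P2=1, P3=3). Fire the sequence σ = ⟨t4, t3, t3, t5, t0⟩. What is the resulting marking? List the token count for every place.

step 1: fire t4:  (P0=4, P1=1, P2=1, P3=3) → (P0=4, P1=1, P2=3, P3=3)
step 2: fire t3:  (P0=4, P1=1, P2=3, P3=3) → (P0=4, P1=3, P2=2, P3=5)
step 3: fire t3:  (P0=4, P1=3, P2=2, P3=5) → (P0=4, P1=5, P2=1, P3=7)
step 4: fire t5:  (P0=4, P1=5, P2=1, P3=7) → (P0=3, P1=5, P2=2, P3=5)
step 5: fire t0:  (P0=3, P1=5, P2=2, P3=5) → (P0=1, P1=7, P2=2, P3=4)

(P0=1, P1=7, P2=2, P3=4)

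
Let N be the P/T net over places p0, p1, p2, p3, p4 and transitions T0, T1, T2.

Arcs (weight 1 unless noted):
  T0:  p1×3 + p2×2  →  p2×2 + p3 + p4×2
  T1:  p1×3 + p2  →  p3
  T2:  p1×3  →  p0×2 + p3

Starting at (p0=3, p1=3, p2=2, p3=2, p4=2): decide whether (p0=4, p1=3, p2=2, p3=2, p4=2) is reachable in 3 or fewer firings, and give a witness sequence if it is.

NO — not reachable within 3 firings

depth 0: 1 marking
depth 1: 4 markings reached so far
depth 2: 4 markings reached so far
(frontier empty at depth 2; search complete)
target is not among the 4 markings reachable within 3 steps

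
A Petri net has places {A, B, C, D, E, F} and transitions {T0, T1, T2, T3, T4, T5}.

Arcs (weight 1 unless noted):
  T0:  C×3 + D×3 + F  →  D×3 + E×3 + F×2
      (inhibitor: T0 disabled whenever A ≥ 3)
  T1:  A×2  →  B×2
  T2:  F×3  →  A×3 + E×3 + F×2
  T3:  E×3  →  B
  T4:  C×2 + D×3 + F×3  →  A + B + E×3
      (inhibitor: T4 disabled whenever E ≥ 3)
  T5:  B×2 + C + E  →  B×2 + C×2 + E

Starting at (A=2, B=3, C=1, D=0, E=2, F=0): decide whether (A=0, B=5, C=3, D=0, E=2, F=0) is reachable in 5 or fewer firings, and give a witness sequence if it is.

YES — reachable via ⟨T1, T5, T5⟩ (3 firings)

step 1: fire T1:  (A=2, B=3, C=1, D=0, E=2, F=0) → (A=0, B=5, C=1, D=0, E=2, F=0)
step 2: fire T5:  (A=0, B=5, C=1, D=0, E=2, F=0) → (A=0, B=5, C=2, D=0, E=2, F=0)
step 3: fire T5:  (A=0, B=5, C=2, D=0, E=2, F=0) → (A=0, B=5, C=3, D=0, E=2, F=0)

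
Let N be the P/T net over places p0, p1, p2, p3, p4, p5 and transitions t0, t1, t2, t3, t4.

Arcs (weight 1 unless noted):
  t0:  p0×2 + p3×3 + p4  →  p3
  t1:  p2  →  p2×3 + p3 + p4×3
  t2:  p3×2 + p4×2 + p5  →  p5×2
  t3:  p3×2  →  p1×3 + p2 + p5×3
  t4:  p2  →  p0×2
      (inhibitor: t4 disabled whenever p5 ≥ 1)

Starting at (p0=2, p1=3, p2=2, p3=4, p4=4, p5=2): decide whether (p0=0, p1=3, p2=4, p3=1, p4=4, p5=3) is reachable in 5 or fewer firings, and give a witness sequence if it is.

YES — reachable via ⟨t0, t1, t2⟩ (3 firings)

step 1: fire t0:  (p0=2, p1=3, p2=2, p3=4, p4=4, p5=2) → (p0=0, p1=3, p2=2, p3=2, p4=3, p5=2)
step 2: fire t1:  (p0=0, p1=3, p2=2, p3=2, p4=3, p5=2) → (p0=0, p1=3, p2=4, p3=3, p4=6, p5=2)
step 3: fire t2:  (p0=0, p1=3, p2=4, p3=3, p4=6, p5=2) → (p0=0, p1=3, p2=4, p3=1, p4=4, p5=3)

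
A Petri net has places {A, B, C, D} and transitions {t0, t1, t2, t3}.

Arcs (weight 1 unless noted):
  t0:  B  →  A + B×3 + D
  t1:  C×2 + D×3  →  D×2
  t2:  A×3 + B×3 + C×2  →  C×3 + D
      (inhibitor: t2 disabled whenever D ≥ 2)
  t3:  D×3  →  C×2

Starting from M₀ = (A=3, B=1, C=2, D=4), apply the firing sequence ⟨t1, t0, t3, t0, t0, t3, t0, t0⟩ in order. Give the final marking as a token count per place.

(A=8, B=11, C=4, D=2)

step 1: fire t1:  (A=3, B=1, C=2, D=4) → (A=3, B=1, C=0, D=3)
step 2: fire t0:  (A=3, B=1, C=0, D=3) → (A=4, B=3, C=0, D=4)
step 3: fire t3:  (A=4, B=3, C=0, D=4) → (A=4, B=3, C=2, D=1)
step 4: fire t0:  (A=4, B=3, C=2, D=1) → (A=5, B=5, C=2, D=2)
step 5: fire t0:  (A=5, B=5, C=2, D=2) → (A=6, B=7, C=2, D=3)
step 6: fire t3:  (A=6, B=7, C=2, D=3) → (A=6, B=7, C=4, D=0)
step 7: fire t0:  (A=6, B=7, C=4, D=0) → (A=7, B=9, C=4, D=1)
step 8: fire t0:  (A=7, B=9, C=4, D=1) → (A=8, B=11, C=4, D=2)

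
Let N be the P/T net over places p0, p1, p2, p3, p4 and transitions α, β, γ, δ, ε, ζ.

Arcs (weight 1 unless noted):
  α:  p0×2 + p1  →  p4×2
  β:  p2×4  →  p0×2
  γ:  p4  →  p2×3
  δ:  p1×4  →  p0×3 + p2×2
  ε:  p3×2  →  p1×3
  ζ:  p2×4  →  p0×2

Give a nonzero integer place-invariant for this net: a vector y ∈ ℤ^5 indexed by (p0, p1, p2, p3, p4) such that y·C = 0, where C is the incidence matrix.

Incidence matrix C (rows=places, cols=transitions):
        α    β    γ    δ    ε    ζ
   p0  -2    2    0    3    0    2
   p1  -1    0    0   -4    3    0
   p2   0   -4    3    2    0   -4
   p3   0    0    0    0   -2    0
   p4   2    0   -1    0    0    0

Candidate y = [2, 2, 1, 3, 3]; check y·C column-wise:
  col α: 2·-2 + 2·-1 + 1·0 + 3·0 + 3·2 = 0
  col β: 2·2 + 2·0 + 1·-4 + 3·0 + 3·0 = 0
  col γ: 2·0 + 2·0 + 1·3 + 3·0 + 3·-1 = 0
  col δ: 2·3 + 2·-4 + 1·2 + 3·0 + 3·0 = 0
  col ε: 2·0 + 2·3 + 1·0 + 3·-2 + 3·0 = 0
  col ζ: 2·2 + 2·0 + 1·-4 + 3·0 + 3·0 = 0

y = (p0:2, p1:2, p2:1, p3:3, p4:3)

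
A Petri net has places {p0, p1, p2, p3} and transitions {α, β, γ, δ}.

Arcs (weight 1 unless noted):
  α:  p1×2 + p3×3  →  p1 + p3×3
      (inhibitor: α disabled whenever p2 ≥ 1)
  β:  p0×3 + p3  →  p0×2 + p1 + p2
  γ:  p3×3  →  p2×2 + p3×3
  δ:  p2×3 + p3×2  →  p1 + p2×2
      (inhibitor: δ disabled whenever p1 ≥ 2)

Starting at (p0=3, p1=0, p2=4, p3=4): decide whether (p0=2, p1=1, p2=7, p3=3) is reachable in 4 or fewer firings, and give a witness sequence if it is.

YES — reachable via ⟨β, γ⟩ (2 firings)

step 1: fire β:  (p0=3, p1=0, p2=4, p3=4) → (p0=2, p1=1, p2=5, p3=3)
step 2: fire γ:  (p0=2, p1=1, p2=5, p3=3) → (p0=2, p1=1, p2=7, p3=3)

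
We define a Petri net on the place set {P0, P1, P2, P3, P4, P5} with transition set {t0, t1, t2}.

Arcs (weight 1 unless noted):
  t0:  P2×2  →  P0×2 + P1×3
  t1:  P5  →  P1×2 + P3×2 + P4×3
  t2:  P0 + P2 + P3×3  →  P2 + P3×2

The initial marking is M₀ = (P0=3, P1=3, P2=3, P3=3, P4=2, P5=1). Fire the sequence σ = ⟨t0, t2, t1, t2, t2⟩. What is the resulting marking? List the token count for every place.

step 1: fire t0:  (P0=3, P1=3, P2=3, P3=3, P4=2, P5=1) → (P0=5, P1=6, P2=1, P3=3, P4=2, P5=1)
step 2: fire t2:  (P0=5, P1=6, P2=1, P3=3, P4=2, P5=1) → (P0=4, P1=6, P2=1, P3=2, P4=2, P5=1)
step 3: fire t1:  (P0=4, P1=6, P2=1, P3=2, P4=2, P5=1) → (P0=4, P1=8, P2=1, P3=4, P4=5, P5=0)
step 4: fire t2:  (P0=4, P1=8, P2=1, P3=4, P4=5, P5=0) → (P0=3, P1=8, P2=1, P3=3, P4=5, P5=0)
step 5: fire t2:  (P0=3, P1=8, P2=1, P3=3, P4=5, P5=0) → (P0=2, P1=8, P2=1, P3=2, P4=5, P5=0)

(P0=2, P1=8, P2=1, P3=2, P4=5, P5=0)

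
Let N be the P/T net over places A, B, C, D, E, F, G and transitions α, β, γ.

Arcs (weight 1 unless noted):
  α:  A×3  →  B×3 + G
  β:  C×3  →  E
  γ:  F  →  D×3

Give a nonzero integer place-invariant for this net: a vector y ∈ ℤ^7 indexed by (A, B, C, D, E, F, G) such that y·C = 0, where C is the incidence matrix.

Incidence matrix C (rows=places, cols=transitions):
        α    β    γ
    A  -3    0    0
    B   3    0    0
    C   0   -3    0
    D   0    0    3
    E   0    1    0
    F   0    0   -1
    G   1    0    0

Candidate y = [1, 1, 0, 0, 0, 0, 0]; check y·C column-wise:
  col α: 1·-3 + 1·3 + 0·1 = 0
  col β: 1·0 + 1·0 + 0·-3 + 0·1 = 0
  col γ: 1·0 + 1·0 + 0·3 + 0·-1 = 0

y = (A:1, B:1, C:0, D:0, E:0, F:0, G:0)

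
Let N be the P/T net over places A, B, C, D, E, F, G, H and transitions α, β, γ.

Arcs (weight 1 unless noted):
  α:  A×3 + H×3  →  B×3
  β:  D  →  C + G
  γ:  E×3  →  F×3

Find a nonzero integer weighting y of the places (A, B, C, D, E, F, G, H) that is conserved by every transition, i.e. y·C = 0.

Incidence matrix C (rows=places, cols=transitions):
        α    β    γ
    A  -3    0    0
    B   3    0    0
    C   0    1    0
    D   0   -1    0
    E   0    0   -3
    F   0    0    3
    G   0    1    0
    H  -3    0    0

Candidate y = [1, 1, 0, 0, 0, 0, 0, 0]; check y·C column-wise:
  col α: 1·-3 + 1·3 + 0·-3 = 0
  col β: 1·0 + 1·0 + 0·1 + 0·-1 + 0·1 = 0
  col γ: 1·0 + 1·0 + 0·-3 + 0·3 = 0

y = (A:1, B:1, C:0, D:0, E:0, F:0, G:0, H:0)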